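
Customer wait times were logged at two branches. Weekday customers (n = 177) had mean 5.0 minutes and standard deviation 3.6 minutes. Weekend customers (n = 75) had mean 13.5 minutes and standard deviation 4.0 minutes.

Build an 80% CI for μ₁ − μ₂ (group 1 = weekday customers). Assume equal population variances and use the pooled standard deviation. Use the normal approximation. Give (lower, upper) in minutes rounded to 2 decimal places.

(-9.16, -7.84)

s_p = √[((n₁−1)s₁² + (n₂−1)s₂²)/(n₁+n₂−2)] = √[(176·3.6² + 74·4.0²)/250] = 3.7229.
SE = 3.7229·√(1/177 + 1/75) = 0.5129.
With z* = 1.282, margin = 1.282 × 0.5129 = 0.6575.
x̄₁ − x̄₂ = 5.0 − 13.5 = -8.5000; interval -8.5000 ± 0.6575 = (-9.16, -7.84).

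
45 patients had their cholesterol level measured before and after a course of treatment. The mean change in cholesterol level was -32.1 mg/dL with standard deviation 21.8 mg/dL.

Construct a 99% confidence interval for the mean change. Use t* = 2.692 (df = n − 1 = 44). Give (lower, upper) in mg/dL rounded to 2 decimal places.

(-40.85, -23.35)

Paired design: SE = s_d/√n = 21.8/√45 = 3.2498.
t* = 2.692; margin of error = 2.692 × 3.2498 = 8.7485.
-32.1 ± 8.7485 → (-40.85, -23.35).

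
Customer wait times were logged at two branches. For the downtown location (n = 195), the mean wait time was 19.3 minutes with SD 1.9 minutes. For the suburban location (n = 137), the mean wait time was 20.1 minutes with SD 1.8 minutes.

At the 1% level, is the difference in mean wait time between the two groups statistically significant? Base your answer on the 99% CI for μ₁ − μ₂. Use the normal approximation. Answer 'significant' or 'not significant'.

significant

Standard errors of each mean: 1.9/√195 = 0.1361 and 1.8/√137 = 0.1538.
SE(x̄₁ − x̄₂) = √(0.1361² + 0.1538²) = 0.2054 for independent samples with unequal variances.
With z* = 2.576, the margin is 2.576 × 0.2054 = 0.5291.
x̄₁ − x̄₂ = 19.3 − 20.1 = -0.8000; the interval is -0.8000 ± 0.5291 = (-1.3291, -0.2709).
The interval (-1.3291, -0.2709) does not contain 0, so the difference is significant.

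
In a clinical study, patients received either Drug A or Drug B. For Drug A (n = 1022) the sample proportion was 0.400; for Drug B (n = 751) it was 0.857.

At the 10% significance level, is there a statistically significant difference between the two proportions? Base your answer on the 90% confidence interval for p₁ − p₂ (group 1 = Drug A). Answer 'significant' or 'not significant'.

significant

SE₁ = √(p̂₁(1−p̂₁)/n₁) = √(0.4000·0.6000/1022) = 0.01532; SE₂ = √(0.8570·0.1430/751) = 0.01277.
Independent samples: SE of the difference = √(SE₁² + SE₂²) = √(0.0002347024 + 0.0001630729) = 0.01994.
z* for 90% confidence is 1.645, so the margin of error is 1.645 × 0.01994 = 0.03280.
Point estimate p̂₁ − p̂₂ = 0.4000 − 0.8570 = -0.4570.
-0.4570 ± 0.03280 → (-0.48980, -0.42420).
The interval (-0.48980, -0.42420) does not contain 0, so the difference is significant.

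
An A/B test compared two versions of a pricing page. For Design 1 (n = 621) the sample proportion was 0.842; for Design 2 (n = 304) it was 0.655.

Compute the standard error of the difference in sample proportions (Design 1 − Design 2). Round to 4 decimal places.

0.0309

SE₁ = √(p̂₁(1−p̂₁)/n₁) = √(0.8420·0.1580/621) = 0.01464; SE₂ = √(0.6550·0.3450/304) = 0.02726.
Independent samples: SE of the difference = √(SE₁² + SE₂²) = √(0.0002143296 + 0.0007431076) = 0.03094.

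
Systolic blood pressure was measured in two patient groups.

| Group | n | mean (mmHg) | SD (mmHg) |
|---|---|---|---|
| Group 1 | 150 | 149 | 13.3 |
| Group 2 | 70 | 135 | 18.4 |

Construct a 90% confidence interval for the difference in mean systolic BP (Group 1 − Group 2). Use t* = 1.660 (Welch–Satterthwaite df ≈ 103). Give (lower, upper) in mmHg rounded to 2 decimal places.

Standard errors of each mean: 13.3/√150 = 1.0859 and 18.4/√70 = 2.1992.
SE(x̄₁ − x̄₂) = √(1.0859² + 2.1992²) = 2.4527 for independent samples with unequal variances.
With t* = 1.660, the margin is 1.660 × 2.4527 = 4.0715.
x̄₁ − x̄₂ = 149 − 135 = 14.0000; the interval is 14.0000 ± 4.0715 = (9.93, 18.07).

(9.93, 18.07)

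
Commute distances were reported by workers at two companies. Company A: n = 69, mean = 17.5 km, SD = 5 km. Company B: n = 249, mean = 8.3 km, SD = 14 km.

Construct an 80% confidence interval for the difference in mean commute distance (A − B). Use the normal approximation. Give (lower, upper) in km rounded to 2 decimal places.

(7.83, 10.57)

Per-group SEs: s₁/√n₁ = 5/√69 = 0.6019, s₂/√n₂ = 14/√249 = 0.8872.
Unpooled SE of the difference: √(0.36228361 + 0.78712384) = 1.0721.
Margin of error = z* · SE = 1.282 × 1.0721 = 1.3744.
x̄₁ − x̄₂ = 17.5 − 8.3 = 9.2000.
CI: 9.2000 ± 1.3744 = (7.83, 10.57).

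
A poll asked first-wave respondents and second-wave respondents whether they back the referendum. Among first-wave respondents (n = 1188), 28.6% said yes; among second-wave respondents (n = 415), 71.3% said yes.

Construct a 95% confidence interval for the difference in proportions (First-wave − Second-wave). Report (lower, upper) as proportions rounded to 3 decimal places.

(-0.478, -0.376)

SE₁ = √(p̂₁(1−p̂₁)/n₁) = √(0.2860·0.7140/1188) = 0.01311; SE₂ = √(0.7130·0.2870/415) = 0.02221.
Independent samples: SE of the difference = √(SE₁² + SE₂²) = √(0.0001718721 + 0.0004932841) = 0.02579.
z* for 95% confidence is 1.960, so the margin of error is 1.960 × 0.02579 = 0.05055.
Point estimate p̂₁ − p̂₂ = 0.2860 − 0.7130 = -0.4270.
-0.4270 ± 0.05055 → (-0.478, -0.376).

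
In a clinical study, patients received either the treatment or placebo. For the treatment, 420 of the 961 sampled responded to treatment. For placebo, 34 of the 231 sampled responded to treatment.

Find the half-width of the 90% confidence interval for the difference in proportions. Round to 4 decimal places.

First, p̂₁ = 420/961 = 0.4370; p̂₂ = 34/231 = 0.1472.
The two standard errors are √(0.4370×0.5630/961) = 0.01600 and √(0.1472×0.8528/231) = 0.02331.
Because the samples are independent, SE_diff = √(0.01600² + 0.02331²) = 0.02827.
Using z* = 1.645 for 90%, ME = 1.645 × 0.02827 = 0.04650.

0.0465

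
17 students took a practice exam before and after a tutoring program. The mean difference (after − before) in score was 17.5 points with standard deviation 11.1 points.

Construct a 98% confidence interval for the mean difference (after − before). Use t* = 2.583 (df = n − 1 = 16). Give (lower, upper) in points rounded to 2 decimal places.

(10.55, 24.45)

This is a matched-pairs design, so SE = s_d/√n = 11.1/√17 = 2.6921.
Margin = 2.583 × 2.6921 = 6.9537; the interval is 17.5 ± 6.9537 = (10.55, 24.45).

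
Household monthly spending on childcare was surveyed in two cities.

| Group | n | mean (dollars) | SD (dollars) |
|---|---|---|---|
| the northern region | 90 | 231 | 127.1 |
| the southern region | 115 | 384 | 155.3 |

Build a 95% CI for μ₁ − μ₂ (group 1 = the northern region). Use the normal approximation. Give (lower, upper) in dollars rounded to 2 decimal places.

(-191.67, -114.33)

Per-group SEs: s₁/√n₁ = 127.1/√90 = 13.3975, s₂/√n₂ = 155.3/√115 = 14.4818.
Unpooled SE of the difference: √(179.49300625 + 209.72253124) = 19.7285.
Margin of error = z* · SE = 1.960 × 19.7285 = 38.6679.
x̄₁ − x̄₂ = 231 − 384 = -153.0000.
CI: -153.0000 ± 38.6679 = (-191.67, -114.33).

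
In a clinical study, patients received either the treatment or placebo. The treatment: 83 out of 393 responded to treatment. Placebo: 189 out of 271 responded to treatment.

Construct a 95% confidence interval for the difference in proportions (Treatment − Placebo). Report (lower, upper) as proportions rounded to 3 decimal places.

Sample proportions: 83/393 = 0.2112, 189/271 = 0.6974.
Each SE is √(p̂(1−p̂)/n): √(0.2112·0.7888/393) = 0.02059 and √(0.6974·0.3026/271) = 0.02791.
SE(p̂₁ − p̂₂) = √(SE₁² + SE₂²) = √(0.0004239481 + 0.0007789681) = 0.03468, since the two samples are independent.
At 95% confidence z* = 1.960; margin = 1.960 × 0.03468 = 0.06797.
The difference is 0.2112 − 0.6974 = -0.4862, so the interval is -0.4862 ± 0.06797 = (-0.554, -0.418).

(-0.554, -0.418)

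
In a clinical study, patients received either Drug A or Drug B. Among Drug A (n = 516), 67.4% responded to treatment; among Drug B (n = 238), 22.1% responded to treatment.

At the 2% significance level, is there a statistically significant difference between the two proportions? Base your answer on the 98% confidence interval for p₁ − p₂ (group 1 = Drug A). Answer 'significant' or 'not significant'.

significant

The two standard errors are √(0.6740×0.3260/516) = 0.02064 and √(0.2210×0.7790/238) = 0.02690.
Because the samples are independent, SE_diff = √(0.02064² + 0.02690²) = 0.03391.
Using z* = 2.326 for 98%, ME = 2.326 × 0.03391 = 0.07887.
p̂₁ − p̂₂ = 0.4530; interval 0.4530 ± 0.07887 gives (0.37413, 0.53187).
The interval (0.37413, 0.53187) does not contain 0, so the difference is significant.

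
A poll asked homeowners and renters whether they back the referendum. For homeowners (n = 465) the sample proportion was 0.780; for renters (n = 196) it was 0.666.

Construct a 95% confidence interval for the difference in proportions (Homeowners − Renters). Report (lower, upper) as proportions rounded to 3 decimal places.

(0.038, 0.190)

The two standard errors are √(0.7800×0.2200/465) = 0.01921 and √(0.6660×0.3340/196) = 0.03369.
Because the samples are independent, SE_diff = √(0.01921² + 0.03369²) = 0.03878.
Using z* = 1.960 for 95%, ME = 1.960 × 0.03878 = 0.07601.
p̂₁ − p̂₂ = 0.1140; interval 0.1140 ± 0.07601 gives (0.038, 0.190).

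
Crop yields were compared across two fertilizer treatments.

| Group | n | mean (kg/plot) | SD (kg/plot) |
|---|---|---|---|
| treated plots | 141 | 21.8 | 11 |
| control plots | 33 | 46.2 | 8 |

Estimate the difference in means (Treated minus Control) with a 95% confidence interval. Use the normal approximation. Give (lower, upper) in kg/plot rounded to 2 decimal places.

Standard errors of each mean: 11/√141 = 0.9264 and 8/√33 = 1.3926.
SE(x̄₁ − x̄₂) = √(0.9264² + 1.3926²) = 1.6726 for independent samples with unequal variances.
With z* = 1.960, the margin is 1.960 × 1.6726 = 3.2783.
x̄₁ − x̄₂ = 21.8 − 46.2 = -24.4000; the interval is -24.4000 ± 3.2783 = (-27.68, -21.12).

(-27.68, -21.12)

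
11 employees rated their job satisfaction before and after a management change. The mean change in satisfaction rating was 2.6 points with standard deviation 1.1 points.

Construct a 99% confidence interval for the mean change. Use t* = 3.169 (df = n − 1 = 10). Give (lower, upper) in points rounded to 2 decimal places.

This is a matched-pairs design, so SE = s_d/√n = 1.1/√11 = 0.3317.
Margin = 3.169 × 0.3317 = 1.0512; the interval is 2.6 ± 1.0512 = (1.55, 3.65).

(1.55, 3.65)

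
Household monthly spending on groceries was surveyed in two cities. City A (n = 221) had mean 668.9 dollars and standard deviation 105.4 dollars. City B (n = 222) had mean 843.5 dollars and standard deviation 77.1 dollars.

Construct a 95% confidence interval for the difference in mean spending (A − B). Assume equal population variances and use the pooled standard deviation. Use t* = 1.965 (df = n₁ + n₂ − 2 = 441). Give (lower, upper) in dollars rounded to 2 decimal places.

s_p = √[((n₁−1)s₁² + (n₂−1)s₂²)/(n₁+n₂−2)] = √[(220·105.4² + 221·77.1²)/441] = 92.3089.
SE = 92.3089·√(1/221 + 1/222) = 8.7715.
With t* = 1.965, margin = 1.965 × 8.7715 = 17.2360.
x̄₁ − x̄₂ = 668.9 − 843.5 = -174.6000; interval -174.6000 ± 17.2360 = (-191.84, -157.36).

(-191.84, -157.36)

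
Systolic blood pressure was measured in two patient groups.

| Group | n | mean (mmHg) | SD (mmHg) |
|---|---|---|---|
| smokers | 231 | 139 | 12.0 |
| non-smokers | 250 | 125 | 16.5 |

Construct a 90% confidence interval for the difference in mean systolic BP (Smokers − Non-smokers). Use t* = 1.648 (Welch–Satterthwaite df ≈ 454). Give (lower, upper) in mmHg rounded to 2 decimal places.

Standard errors of each mean: 12.0/√231 = 0.7895 and 16.5/√250 = 1.0436.
SE(x̄₁ − x̄₂) = √(0.7895² + 1.0436²) = 1.3086 for independent samples with unequal variances.
With t* = 1.648, the margin is 1.648 × 1.3086 = 2.1566.
x̄₁ − x̄₂ = 139 − 125 = 14.0000; the interval is 14.0000 ± 2.1566 = (11.84, 16.16).

(11.84, 16.16)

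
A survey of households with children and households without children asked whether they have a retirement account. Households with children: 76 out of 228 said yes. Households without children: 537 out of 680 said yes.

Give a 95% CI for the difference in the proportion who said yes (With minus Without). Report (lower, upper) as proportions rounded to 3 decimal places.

First, p̂₁ = 76/228 = 0.3333; p̂₂ = 537/680 = 0.7897.
The two standard errors are √(0.3333×0.6667/228) = 0.03122 and √(0.7897×0.2103/680) = 0.01563.
Because the samples are independent, SE_diff = √(0.03122² + 0.01563²) = 0.03491.
Using z* = 1.960 for 95%, ME = 1.960 × 0.03491 = 0.06842.
p̂₁ − p̂₂ = -0.4564; interval -0.4564 ± 0.06842 gives (-0.525, -0.388).

(-0.525, -0.388)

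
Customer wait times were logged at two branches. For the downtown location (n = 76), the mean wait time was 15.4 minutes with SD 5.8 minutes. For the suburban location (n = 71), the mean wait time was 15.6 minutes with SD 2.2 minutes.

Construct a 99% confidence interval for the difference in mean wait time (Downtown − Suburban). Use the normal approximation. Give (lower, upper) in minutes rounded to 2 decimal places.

SE₁ = s₁/√n₁ = 5.8/√76 = 0.6653; SE₂ = 2.2/√71 = 0.2611.
Independent samples, unequal variances: SE_diff = √(SE₁² + SE₂²) = √(0.44262409 + 0.06817321) = 0.7147.
z* = 2.576, so margin of error = 2.576 × 0.7147 = 1.8411.
Difference in means = 15.4 − 15.6 = -0.2000.
-0.2000 ± 1.8411 → (-2.04, 1.64).

(-2.04, 1.64)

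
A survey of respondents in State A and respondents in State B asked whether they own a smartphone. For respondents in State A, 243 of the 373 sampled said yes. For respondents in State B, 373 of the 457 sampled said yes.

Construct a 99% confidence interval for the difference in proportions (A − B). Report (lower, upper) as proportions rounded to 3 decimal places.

Sample proportions: 243/373 = 0.6515, 373/457 = 0.8162.
Each SE is √(p̂(1−p̂)/n): √(0.6515·0.3485/373) = 0.02467 and √(0.8162·0.1838/457) = 0.01812.
SE(p̂₁ − p̂₂) = √(SE₁² + SE₂²) = √(0.0006086089 + 0.0003283344) = 0.03061, since the two samples are independent.
At 99% confidence z* = 2.576; margin = 2.576 × 0.03061 = 0.07885.
The difference is 0.6515 − 0.8162 = -0.1647, so the interval is -0.1647 ± 0.07885 = (-0.244, -0.086).

(-0.244, -0.086)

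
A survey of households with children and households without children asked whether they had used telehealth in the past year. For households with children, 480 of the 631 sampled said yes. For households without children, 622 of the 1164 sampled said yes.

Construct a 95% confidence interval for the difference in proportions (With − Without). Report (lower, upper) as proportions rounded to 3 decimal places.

p̂₁ = 480/631 = 0.7607 and p̂₂ = 622/1164 = 0.5344.
SE₁ = √(p̂₁(1−p̂₁)/n₁) = √(0.7607·0.2393/631) = 0.01698; SE₂ = √(0.5344·0.4656/1164) = 0.01462.
Independent samples: SE of the difference = √(SE₁² + SE₂²) = √(0.0002883204 + 0.0002137444) = 0.02241.
z* for 95% confidence is 1.960, so the margin of error is 1.960 × 0.02241 = 0.04392.
Point estimate p̂₁ − p̂₂ = 0.7607 − 0.5344 = 0.2263.
0.2263 ± 0.04392 → (0.182, 0.270).

(0.182, 0.270)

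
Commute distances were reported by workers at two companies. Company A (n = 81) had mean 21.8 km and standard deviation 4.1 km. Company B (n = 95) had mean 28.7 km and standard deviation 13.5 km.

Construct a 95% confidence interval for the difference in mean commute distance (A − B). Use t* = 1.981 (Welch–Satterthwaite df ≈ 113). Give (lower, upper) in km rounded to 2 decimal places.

(-9.79, -4.01)

Standard errors of each mean: 4.1/√81 = 0.4556 and 13.5/√95 = 1.3851.
SE(x̄₁ − x̄₂) = √(0.4556² + 1.3851²) = 1.4581 for independent samples with unequal variances.
With t* = 1.981, the margin is 1.981 × 1.4581 = 2.8885.
x̄₁ − x̄₂ = 21.8 − 28.7 = -6.9000; the interval is -6.9000 ± 2.8885 = (-9.79, -4.01).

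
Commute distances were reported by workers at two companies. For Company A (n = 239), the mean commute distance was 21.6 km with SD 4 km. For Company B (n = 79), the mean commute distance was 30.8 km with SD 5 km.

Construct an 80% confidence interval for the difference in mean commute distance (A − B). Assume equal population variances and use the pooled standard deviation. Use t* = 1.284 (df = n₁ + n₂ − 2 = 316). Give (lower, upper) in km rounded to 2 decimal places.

Pooled variance s_p² = [238·4² + 78·5²] / (239+79−2) = 18.2215, so s_p = 4.2687.
SE_diff = s_p·√(1/n₁ + 1/n₂) = 4.2687·√(1/239 + 1/79) = 0.5540.
t* = 1.284; margin = 1.284 × 0.5540 = 0.7113.
Difference = 21.6 − 30.8 = -9.2000.
-9.2000 ± 0.7113 → (-9.91, -8.49).

(-9.91, -8.49)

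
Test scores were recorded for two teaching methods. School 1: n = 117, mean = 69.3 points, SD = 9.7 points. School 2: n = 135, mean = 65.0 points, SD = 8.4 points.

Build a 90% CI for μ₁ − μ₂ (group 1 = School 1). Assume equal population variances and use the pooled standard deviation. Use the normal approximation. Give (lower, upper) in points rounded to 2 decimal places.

Pooled variance s_p² = [116·9.7² + 134·8.4²] / (117+135−2) = 81.4779, so s_p = 9.0265.
SE_diff = s_p·√(1/n₁ + 1/n₂) = 9.0265·√(1/117 + 1/135) = 1.1401.
z* = 1.645; margin = 1.645 × 1.1401 = 1.8755.
Difference = 69.3 − 65.0 = 4.3000.
4.3000 ± 1.8755 → (2.42, 6.18).

(2.42, 6.18)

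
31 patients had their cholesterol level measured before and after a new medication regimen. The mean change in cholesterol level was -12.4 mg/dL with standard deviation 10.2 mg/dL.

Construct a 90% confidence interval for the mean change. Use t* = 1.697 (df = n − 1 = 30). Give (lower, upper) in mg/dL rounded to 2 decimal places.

This is a matched-pairs design, so SE = s_d/√n = 10.2/√31 = 1.8320.
Margin = 1.697 × 1.8320 = 3.1089; the interval is -12.4 ± 3.1089 = (-15.51, -9.29).

(-15.51, -9.29)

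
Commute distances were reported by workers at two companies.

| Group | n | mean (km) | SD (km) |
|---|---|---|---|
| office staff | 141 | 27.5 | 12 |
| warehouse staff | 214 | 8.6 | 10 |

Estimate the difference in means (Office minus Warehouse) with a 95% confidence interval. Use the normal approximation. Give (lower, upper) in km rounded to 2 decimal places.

SE₁ = s₁/√n₁ = 12/√141 = 1.0106; SE₂ = 10/√214 = 0.6836.
Independent samples, unequal variances: SE_diff = √(SE₁² + SE₂²) = √(1.02131236 + 0.46730896) = 1.2201.
z* = 1.960, so margin of error = 1.960 × 1.2201 = 2.3914.
Difference in means = 27.5 − 8.6 = 18.9000.
18.9000 ± 2.3914 → (16.51, 21.29).

(16.51, 21.29)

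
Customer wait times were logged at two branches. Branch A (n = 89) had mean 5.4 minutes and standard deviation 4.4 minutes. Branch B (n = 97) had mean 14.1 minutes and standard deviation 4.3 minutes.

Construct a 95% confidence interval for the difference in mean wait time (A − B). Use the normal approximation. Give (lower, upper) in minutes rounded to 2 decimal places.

(-9.95, -7.45)

SE₁ = s₁/√n₁ = 4.4/√89 = 0.4664; SE₂ = 4.3/√97 = 0.4366.
Independent samples, unequal variances: SE_diff = √(SE₁² + SE₂²) = √(0.21752896 + 0.19061956) = 0.6389.
z* = 1.960, so margin of error = 1.960 × 0.6389 = 1.2522.
Difference in means = 5.4 − 14.1 = -8.7000.
-8.7000 ± 1.2522 → (-9.95, -7.45).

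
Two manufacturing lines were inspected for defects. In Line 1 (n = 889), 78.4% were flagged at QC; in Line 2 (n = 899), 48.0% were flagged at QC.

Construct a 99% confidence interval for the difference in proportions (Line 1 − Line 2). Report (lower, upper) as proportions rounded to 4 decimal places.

The two standard errors are √(0.7840×0.2160/889) = 0.01380 and √(0.4800×0.5200/899) = 0.01666.
Because the samples are independent, SE_diff = √(0.01380² + 0.01666²) = 0.02163.
Using z* = 2.576 for 99%, ME = 2.576 × 0.02163 = 0.05572.
p̂₁ − p̂₂ = 0.3040; interval 0.3040 ± 0.05572 gives (0.2483, 0.3597).

(0.2483, 0.3597)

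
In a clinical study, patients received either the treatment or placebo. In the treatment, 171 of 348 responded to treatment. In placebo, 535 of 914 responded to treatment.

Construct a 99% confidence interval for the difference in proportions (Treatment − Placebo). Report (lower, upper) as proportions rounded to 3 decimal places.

(-0.175, -0.013)

First, p̂₁ = 171/348 = 0.4914; p̂₂ = 535/914 = 0.5853.
The two standard errors are √(0.4914×0.5086/348) = 0.02680 and √(0.5853×0.4147/914) = 0.01630.
Because the samples are independent, SE_diff = √(0.02680² + 0.01630²) = 0.03137.
Using z* = 2.576 for 99%, ME = 2.576 × 0.03137 = 0.08081.
p̂₁ − p̂₂ = -0.0939; interval -0.0939 ± 0.08081 gives (-0.175, -0.013).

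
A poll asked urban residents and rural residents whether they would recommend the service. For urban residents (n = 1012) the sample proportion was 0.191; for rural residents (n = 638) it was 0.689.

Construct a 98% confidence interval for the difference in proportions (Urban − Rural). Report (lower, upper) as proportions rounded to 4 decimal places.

The two standard errors are √(0.1910×0.8090/1012) = 0.01236 and √(0.6890×0.3110/638) = 0.01833.
Because the samples are independent, SE_diff = √(0.01236² + 0.01833²) = 0.02211.
Using z* = 2.326 for 98%, ME = 2.326 × 0.02211 = 0.05143.
p̂₁ − p̂₂ = -0.4980; interval -0.4980 ± 0.05143 gives (-0.5494, -0.4466).

(-0.5494, -0.4466)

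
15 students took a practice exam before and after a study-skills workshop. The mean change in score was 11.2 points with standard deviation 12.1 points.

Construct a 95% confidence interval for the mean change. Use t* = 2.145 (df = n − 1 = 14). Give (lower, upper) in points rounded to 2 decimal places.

Paired design: SE = s_d/√n = 12.1/√15 = 3.1242.
t* = 2.145; margin of error = 2.145 × 3.1242 = 6.7014.
11.2 ± 6.7014 → (4.50, 17.90).

(4.50, 17.90)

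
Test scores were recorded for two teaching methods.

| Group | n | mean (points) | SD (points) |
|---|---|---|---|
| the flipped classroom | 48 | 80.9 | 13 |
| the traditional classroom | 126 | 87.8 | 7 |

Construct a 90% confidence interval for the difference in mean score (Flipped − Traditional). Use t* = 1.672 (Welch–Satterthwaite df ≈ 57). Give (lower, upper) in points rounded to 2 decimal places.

(-10.21, -3.59)

SE₁ = s₁/√n₁ = 13/√48 = 1.8764; SE₂ = 7/√126 = 0.6236.
Independent samples, unequal variances: SE_diff = √(SE₁² + SE₂²) = √(3.52087696 + 0.38887696) = 1.9773.
t* = 1.672, so margin of error = 1.672 × 1.9773 = 3.3060.
Difference in means = 80.9 − 87.8 = -6.9000.
-6.9000 ± 3.3060 → (-10.21, -3.59).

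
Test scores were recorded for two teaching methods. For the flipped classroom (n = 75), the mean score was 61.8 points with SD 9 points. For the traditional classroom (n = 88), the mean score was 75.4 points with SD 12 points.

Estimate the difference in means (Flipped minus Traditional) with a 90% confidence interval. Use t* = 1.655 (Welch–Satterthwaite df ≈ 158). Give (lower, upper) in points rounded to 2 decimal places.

(-16.33, -10.87)

Standard errors of each mean: 9/√75 = 1.0392 and 12/√88 = 1.2792.
SE(x̄₁ − x̄₂) = √(1.0392² + 1.2792²) = 1.6481 for independent samples with unequal variances.
With t* = 1.655, the margin is 1.655 × 1.6481 = 2.7276.
x̄₁ − x̄₂ = 61.8 − 75.4 = -13.6000; the interval is -13.6000 ± 2.7276 = (-16.33, -10.87).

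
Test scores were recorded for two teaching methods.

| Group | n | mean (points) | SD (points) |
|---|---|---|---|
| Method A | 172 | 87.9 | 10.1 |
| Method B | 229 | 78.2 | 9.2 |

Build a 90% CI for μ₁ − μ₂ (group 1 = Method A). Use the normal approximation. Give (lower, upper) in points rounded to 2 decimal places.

(8.09, 11.31)

SE₁ = s₁/√n₁ = 10.1/√172 = 0.7701; SE₂ = 9.2/√229 = 0.6080.
Independent samples, unequal variances: SE_diff = √(SE₁² + SE₂²) = √(0.59305401 + 0.369664) = 0.9812.
z* = 1.645, so margin of error = 1.645 × 0.9812 = 1.6141.
Difference in means = 87.9 − 78.2 = 9.7000.
9.7000 ± 1.6141 → (8.09, 11.31).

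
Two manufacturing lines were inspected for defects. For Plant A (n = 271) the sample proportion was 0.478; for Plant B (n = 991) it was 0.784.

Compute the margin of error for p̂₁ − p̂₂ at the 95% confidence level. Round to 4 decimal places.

0.0648

Each SE is √(p̂(1−p̂)/n): √(0.4780·0.5220/271) = 0.03034 and √(0.7840·0.2160/991) = 0.01307.
SE(p̂₁ − p̂₂) = √(SE₁² + SE₂²) = √(0.0009205156 + 0.0001708249) = 0.03304, since the two samples are independent.
At 95% confidence z* = 1.960; margin = 1.960 × 0.03304 = 0.06476.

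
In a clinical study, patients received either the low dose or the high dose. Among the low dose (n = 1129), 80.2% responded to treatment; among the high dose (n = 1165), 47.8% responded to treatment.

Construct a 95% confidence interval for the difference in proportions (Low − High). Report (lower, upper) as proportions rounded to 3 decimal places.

(0.287, 0.361)

SE₁ = √(p̂₁(1−p̂₁)/n₁) = √(0.8020·0.1980/1129) = 0.01186; SE₂ = √(0.4780·0.5220/1165) = 0.01463.
Independent samples: SE of the difference = √(SE₁² + SE₂²) = √(0.0001406596 + 0.0002140369) = 0.01883.
z* for 95% confidence is 1.960, so the margin of error is 1.960 × 0.01883 = 0.03691.
Point estimate p̂₁ − p̂₂ = 0.8020 − 0.4780 = 0.3240.
0.3240 ± 0.03691 → (0.287, 0.361).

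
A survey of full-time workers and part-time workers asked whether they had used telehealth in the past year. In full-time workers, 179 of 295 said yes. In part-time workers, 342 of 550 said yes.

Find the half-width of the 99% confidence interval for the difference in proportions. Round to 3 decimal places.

Sample proportions: 179/295 = 0.6068, 342/550 = 0.6218.
Each SE is √(p̂(1−p̂)/n): √(0.6068·0.3932/295) = 0.02844 and √(0.6218·0.3782/550) = 0.02068.
SE(p̂₁ − p̂₂) = √(SE₁² + SE₂²) = √(0.0008088336 + 0.0004276624) = 0.03516, since the two samples are independent.
At 99% confidence z* = 2.576; margin = 2.576 × 0.03516 = 0.09057.

0.091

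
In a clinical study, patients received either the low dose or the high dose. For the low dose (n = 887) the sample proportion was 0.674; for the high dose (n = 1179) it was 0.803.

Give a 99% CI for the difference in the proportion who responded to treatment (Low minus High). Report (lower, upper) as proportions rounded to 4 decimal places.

(-0.1793, -0.0787)

Each SE is √(p̂(1−p̂)/n): √(0.6740·0.3260/887) = 0.01574 and √(0.8030·0.1970/1179) = 0.01158.
SE(p̂₁ − p̂₂) = √(SE₁² + SE₂²) = √(0.0002477476 + 0.0001340964) = 0.01954, since the two samples are independent.
At 99% confidence z* = 2.576; margin = 2.576 × 0.01954 = 0.05034.
The difference is 0.6740 − 0.8030 = -0.1290, so the interval is -0.1290 ± 0.05034 = (-0.1793, -0.0787).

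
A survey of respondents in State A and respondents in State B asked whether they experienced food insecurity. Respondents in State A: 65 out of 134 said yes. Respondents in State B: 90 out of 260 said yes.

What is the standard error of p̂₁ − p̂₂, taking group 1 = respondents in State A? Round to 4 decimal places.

p̂₁ = 65/134 = 0.4851 and p̂₂ = 90/260 = 0.3462.
SE₁ = √(p̂₁(1−p̂₁)/n₁) = √(0.4851·0.5149/134) = 0.04317; SE₂ = √(0.3462·0.6538/260) = 0.02951.
Independent samples: SE of the difference = √(SE₁² + SE₂²) = √(0.0018636489 + 0.0008708401) = 0.05229.

0.0523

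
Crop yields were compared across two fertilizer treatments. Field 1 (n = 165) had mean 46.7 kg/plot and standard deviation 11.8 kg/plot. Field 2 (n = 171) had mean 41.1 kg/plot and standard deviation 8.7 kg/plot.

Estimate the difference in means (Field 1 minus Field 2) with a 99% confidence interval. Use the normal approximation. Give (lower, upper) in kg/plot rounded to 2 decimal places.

(2.68, 8.52)

Standard errors of each mean: 11.8/√165 = 0.9186 and 8.7/√171 = 0.6653.
SE(x̄₁ − x̄₂) = √(0.9186² + 0.6653²) = 1.1342 for independent samples with unequal variances.
With z* = 2.576, the margin is 2.576 × 1.1342 = 2.9217.
x̄₁ − x̄₂ = 46.7 − 41.1 = 5.6000; the interval is 5.6000 ± 2.9217 = (2.68, 8.52).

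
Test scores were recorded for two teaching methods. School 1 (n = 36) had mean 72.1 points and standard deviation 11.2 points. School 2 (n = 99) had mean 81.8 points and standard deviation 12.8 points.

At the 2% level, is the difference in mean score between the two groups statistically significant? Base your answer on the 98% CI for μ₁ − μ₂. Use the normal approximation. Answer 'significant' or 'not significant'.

SE₁ = s₁/√n₁ = 11.2/√36 = 1.8667; SE₂ = 12.8/√99 = 1.2864.
Independent samples, unequal variances: SE_diff = √(SE₁² + SE₂²) = √(3.48456889 + 1.65482496) = 2.2670.
z* = 2.326, so margin of error = 2.326 × 2.2670 = 5.2730.
Difference in means = 72.1 − 81.8 = -9.7000.
-9.7000 ± 5.2730 → (-14.9730, -4.4270).
The interval (-14.9730, -4.4270) does not contain 0, so the difference is significant.

significant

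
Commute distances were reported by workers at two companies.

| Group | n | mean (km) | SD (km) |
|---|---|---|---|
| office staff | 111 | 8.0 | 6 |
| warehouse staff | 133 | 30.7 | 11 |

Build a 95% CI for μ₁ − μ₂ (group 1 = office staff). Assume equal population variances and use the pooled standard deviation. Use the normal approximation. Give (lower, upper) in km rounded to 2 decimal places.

Pooled variance s_p² = [110·6² + 132·11²] / (111+133−2) = 82.3636, so s_p = 9.0754.
SE_diff = s_p·√(1/n₁ + 1/n₂) = 9.0754·√(1/111 + 1/133) = 1.1667.
z* = 1.960; margin = 1.960 × 1.1667 = 2.2867.
Difference = 8.0 − 30.7 = -22.7000.
-22.7000 ± 2.2867 → (-24.99, -20.41).

(-24.99, -20.41)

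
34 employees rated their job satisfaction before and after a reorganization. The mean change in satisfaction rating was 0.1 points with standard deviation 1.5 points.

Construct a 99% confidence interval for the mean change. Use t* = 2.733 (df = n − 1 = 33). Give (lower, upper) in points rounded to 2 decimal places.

Paired design: SE = s_d/√n = 1.5/√34 = 0.2572.
t* = 2.733; margin of error = 2.733 × 0.2572 = 0.7029.
0.1 ± 0.7029 → (-0.60, 0.80).

(-0.60, 0.80)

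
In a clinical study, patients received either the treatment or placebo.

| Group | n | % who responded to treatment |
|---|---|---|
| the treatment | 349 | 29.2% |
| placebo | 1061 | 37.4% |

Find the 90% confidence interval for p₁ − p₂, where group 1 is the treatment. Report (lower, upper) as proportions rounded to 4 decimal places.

(-0.1289, -0.0351)

SE₁ = √(p̂₁(1−p̂₁)/n₁) = √(0.2920·0.7080/349) = 0.02434; SE₂ = √(0.3740·0.6260/1061) = 0.01485.
Independent samples: SE of the difference = √(SE₁² + SE₂²) = √(0.0005924356 + 0.0002205225) = 0.02851.
z* for 90% confidence is 1.645, so the margin of error is 1.645 × 0.02851 = 0.04690.
Point estimate p̂₁ − p̂₂ = 0.2920 − 0.3740 = -0.0820.
-0.0820 ± 0.04690 → (-0.1289, -0.0351).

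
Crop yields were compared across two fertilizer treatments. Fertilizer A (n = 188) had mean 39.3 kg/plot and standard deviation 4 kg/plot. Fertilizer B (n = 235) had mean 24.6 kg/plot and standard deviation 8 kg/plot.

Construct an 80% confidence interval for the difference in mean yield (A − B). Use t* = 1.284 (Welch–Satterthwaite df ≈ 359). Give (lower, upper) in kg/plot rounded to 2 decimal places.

(13.93, 15.47)

SE₁ = s₁/√n₁ = 4/√188 = 0.2917; SE₂ = 8/√235 = 0.5219.
Independent samples, unequal variances: SE_diff = √(SE₁² + SE₂²) = √(0.08508889 + 0.27237961) = 0.5979.
t* = 1.284, so margin of error = 1.284 × 0.5979 = 0.7677.
Difference in means = 39.3 − 24.6 = 14.7000.
14.7000 ± 0.7677 → (13.93, 15.47).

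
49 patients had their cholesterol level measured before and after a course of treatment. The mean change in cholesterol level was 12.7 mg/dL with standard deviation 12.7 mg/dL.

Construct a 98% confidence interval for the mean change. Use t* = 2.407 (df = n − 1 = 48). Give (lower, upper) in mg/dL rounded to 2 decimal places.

Paired design: SE = s_d/√n = 12.7/√49 = 1.8143.
t* = 2.407; margin of error = 2.407 × 1.8143 = 4.3670.
12.7 ± 4.3670 → (8.33, 17.07).

(8.33, 17.07)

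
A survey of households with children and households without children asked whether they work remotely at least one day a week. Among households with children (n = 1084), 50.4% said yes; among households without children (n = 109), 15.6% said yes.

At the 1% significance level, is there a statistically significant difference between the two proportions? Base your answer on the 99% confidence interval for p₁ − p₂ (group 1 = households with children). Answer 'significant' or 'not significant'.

significant

Each SE is √(p̂(1−p̂)/n): √(0.5040·0.4960/1084) = 0.01519 and √(0.1560·0.8440/109) = 0.03476.
SE(p̂₁ − p̂₂) = √(SE₁² + SE₂²) = √(0.0002307361 + 0.0012082576) = 0.03793, since the two samples are independent.
At 99% confidence z* = 2.576; margin = 2.576 × 0.03793 = 0.09771.
The difference is 0.5040 − 0.1560 = 0.3480, so the interval is 0.3480 ± 0.09771 = (0.25029, 0.44571).
The interval (0.25029, 0.44571) does not contain 0, so the difference is significant.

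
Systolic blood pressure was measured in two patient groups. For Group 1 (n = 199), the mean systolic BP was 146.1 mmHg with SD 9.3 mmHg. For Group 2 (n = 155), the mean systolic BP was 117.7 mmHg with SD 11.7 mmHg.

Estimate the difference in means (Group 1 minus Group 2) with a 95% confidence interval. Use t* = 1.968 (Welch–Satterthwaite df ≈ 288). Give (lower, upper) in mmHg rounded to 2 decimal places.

Standard errors of each mean: 9.3/√199 = 0.6593 and 11.7/√155 = 0.9398.
SE(x̄₁ − x̄₂) = √(0.6593² + 0.9398²) = 1.1480 for independent samples with unequal variances.
With t* = 1.968, the margin is 1.968 × 1.1480 = 2.2593.
x̄₁ − x̄₂ = 146.1 − 117.7 = 28.4000; the interval is 28.4000 ± 2.2593 = (26.14, 30.66).

(26.14, 30.66)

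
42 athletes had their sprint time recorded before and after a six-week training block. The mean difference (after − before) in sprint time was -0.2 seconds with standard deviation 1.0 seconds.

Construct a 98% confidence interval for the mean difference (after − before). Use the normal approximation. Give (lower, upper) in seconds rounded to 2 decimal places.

Paired design: SE = s_d/√n = 1.0/√42 = 0.1543.
z* = 2.326; margin of error = 2.326 × 0.1543 = 0.3589.
-0.2 ± 0.3589 → (-0.56, 0.16).

(-0.56, 0.16)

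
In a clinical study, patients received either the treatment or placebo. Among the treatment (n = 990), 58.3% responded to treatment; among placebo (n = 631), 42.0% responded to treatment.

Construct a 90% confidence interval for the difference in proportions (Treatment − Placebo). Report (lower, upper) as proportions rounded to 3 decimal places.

(0.122, 0.204)

SE₁ = √(p̂₁(1−p̂₁)/n₁) = √(0.5830·0.4170/990) = 0.01567; SE₂ = √(0.4200·0.5800/631) = 0.01965.
Independent samples: SE of the difference = √(SE₁² + SE₂²) = √(0.0002455489 + 0.0003861225) = 0.02513.
z* for 90% confidence is 1.645, so the margin of error is 1.645 × 0.02513 = 0.04134.
Point estimate p̂₁ − p̂₂ = 0.5830 − 0.4200 = 0.1630.
0.1630 ± 0.04134 → (0.122, 0.204).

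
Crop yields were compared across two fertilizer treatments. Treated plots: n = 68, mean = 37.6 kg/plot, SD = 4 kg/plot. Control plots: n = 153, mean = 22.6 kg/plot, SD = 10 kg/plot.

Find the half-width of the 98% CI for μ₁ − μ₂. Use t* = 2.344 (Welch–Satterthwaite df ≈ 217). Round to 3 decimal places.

SE₁ = s₁/√n₁ = 4/√68 = 0.4851; SE₂ = 10/√153 = 0.8085.
Independent samples, unequal variances: SE_diff = √(SE₁² + SE₂²) = √(0.23532201 + 0.65367225) = 0.9429.
t* = 2.344, so margin of error = 2.344 × 0.9429 = 2.2102.

2.210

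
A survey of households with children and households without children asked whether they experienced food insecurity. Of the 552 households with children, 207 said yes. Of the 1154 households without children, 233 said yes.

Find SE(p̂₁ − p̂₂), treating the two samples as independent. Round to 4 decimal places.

0.0238

First, p̂₁ = 207/552 = 0.3750; p̂₂ = 233/1154 = 0.2019.
The two standard errors are √(0.3750×0.6250/552) = 0.02061 and √(0.2019×0.7981/1154) = 0.01182.
Because the samples are independent, SE_diff = √(0.02061² + 0.01182²) = 0.02376.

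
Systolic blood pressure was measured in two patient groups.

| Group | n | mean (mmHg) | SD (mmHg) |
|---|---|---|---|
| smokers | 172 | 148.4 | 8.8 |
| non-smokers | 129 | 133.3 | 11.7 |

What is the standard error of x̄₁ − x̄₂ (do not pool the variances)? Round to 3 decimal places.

Per-group SEs: s₁/√n₁ = 8.8/√172 = 0.6710, s₂/√n₂ = 11.7/√129 = 1.0301.
Unpooled SE of the difference: √(0.450241 + 1.06110601) = 1.2294.

1.229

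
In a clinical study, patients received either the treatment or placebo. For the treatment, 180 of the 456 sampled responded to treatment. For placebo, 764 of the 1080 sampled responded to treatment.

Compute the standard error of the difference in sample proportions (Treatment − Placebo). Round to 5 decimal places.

First, p̂₁ = 180/456 = 0.3947; p̂₂ = 764/1080 = 0.7074.
The two standard errors are √(0.3947×0.6053/456) = 0.02289 and √(0.7074×0.2926/1080) = 0.01384.
Because the samples are independent, SE_diff = √(0.02289² + 0.01384²) = 0.02675.

0.02675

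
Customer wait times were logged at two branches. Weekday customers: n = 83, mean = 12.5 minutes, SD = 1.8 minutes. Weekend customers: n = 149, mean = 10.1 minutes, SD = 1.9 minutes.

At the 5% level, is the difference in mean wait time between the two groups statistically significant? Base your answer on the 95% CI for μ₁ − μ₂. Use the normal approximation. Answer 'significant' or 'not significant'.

Standard errors of each mean: 1.8/√83 = 0.1976 and 1.9/√149 = 0.1557.
SE(x̄₁ − x̄₂) = √(0.1976² + 0.1557²) = 0.2516 for independent samples with unequal variances.
With z* = 1.960, the margin is 1.960 × 0.2516 = 0.4931.
x̄₁ − x̄₂ = 12.5 − 10.1 = 2.4000; the interval is 2.4000 ± 0.4931 = (1.9069, 2.8931).
The interval (1.9069, 2.8931) does not contain 0, so the difference is significant.

significant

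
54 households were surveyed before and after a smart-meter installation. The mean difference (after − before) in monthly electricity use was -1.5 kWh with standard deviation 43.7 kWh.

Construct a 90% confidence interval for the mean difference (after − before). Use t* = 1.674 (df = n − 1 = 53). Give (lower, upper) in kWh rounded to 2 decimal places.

(-11.45, 8.45)

This is a matched-pairs design, so SE = s_d/√n = 43.7/√54 = 5.9468.
Margin = 1.674 × 5.9468 = 9.9549; the interval is -1.5 ± 9.9549 = (-11.45, 8.45).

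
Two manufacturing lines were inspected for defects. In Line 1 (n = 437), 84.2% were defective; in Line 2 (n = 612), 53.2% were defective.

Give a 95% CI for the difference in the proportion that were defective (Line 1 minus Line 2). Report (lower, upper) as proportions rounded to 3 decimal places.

(0.258, 0.362)

Each SE is √(p̂(1−p̂)/n): √(0.8420·0.1580/437) = 0.01745 and √(0.5320·0.4680/612) = 0.02017.
SE(p̂₁ − p̂₂) = √(SE₁² + SE₂²) = √(0.0003045025 + 0.0004068289) = 0.02667, since the two samples are independent.
At 95% confidence z* = 1.960; margin = 1.960 × 0.02667 = 0.05227.
The difference is 0.8420 − 0.5320 = 0.3100, so the interval is 0.3100 ± 0.05227 = (0.258, 0.362).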